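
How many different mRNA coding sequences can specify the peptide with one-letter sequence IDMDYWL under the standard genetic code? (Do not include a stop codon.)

144

Ile: 3 codons.
Asp: 2 codons.
Met: 1 codon.
Asp: 2 codons.
Tyr: 2 codons.
Trp: 1 codon.
Leu: 6 codons.
3 × 2 × 1 × 2 × 2 × 1 × 6 = 144.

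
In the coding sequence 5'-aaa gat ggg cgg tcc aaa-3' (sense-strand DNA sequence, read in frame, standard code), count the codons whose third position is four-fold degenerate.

Codon 1 AAA (Lys): third position 2-fold.
Codon 2 GAT (Asp): third position 2-fold.
Codon 3 GGG (Gly): third position 4-fold.
Codon 4 CGG (Arg): third position 4-fold.
Codon 5 TCC (Ser): third position 4-fold.
Codon 6 AAA (Lys): third position 2-fold.
Four-fold degenerate third positions: 3.

3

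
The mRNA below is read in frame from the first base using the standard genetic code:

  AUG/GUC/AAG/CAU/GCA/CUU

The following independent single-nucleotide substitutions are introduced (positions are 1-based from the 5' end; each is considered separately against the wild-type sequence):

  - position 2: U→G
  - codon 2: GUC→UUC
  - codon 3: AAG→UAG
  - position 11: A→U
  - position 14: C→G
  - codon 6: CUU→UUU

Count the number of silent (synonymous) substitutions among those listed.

Codon 1: AUG (Met) → AGG (Arg) — missense.
Codon 2: GUC (Val) → UUC (Phe) — missense.
Codon 3: AAG (Lys) → UAG (Stop) — nonsense.
Codon 4: CAU (His) → CUU (Leu) — missense.
Codon 5: GCA (Ala) → GGA (Gly) — missense.
Codon 6: CUU (Leu) → UUU (Phe) — missense.
Synonymous: 0 of 6.

0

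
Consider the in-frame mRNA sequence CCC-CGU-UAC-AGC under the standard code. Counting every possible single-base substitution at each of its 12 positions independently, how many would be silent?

Codon 1 (CCC, Pro): 3 synonymous substitutions.
Codon 2 (CGU, Arg): 3 synonymous substitutions.
Codon 3 (UAC, Tyr): 1 synonymous substitution.
Codon 4 (AGC, Ser): 1 synonymous substitution.
Total: 3 + 3 + 1 + 1 = 8.

8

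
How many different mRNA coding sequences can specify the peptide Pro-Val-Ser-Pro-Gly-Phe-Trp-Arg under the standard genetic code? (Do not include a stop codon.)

18432

Pro: 4 codons.
Val: 4 codons.
Ser: 6 codons.
Pro: 4 codons.
Gly: 4 codons.
Phe: 2 codons.
Trp: 1 codon.
Arg: 6 codons.
4 × 4 × 6 × 4 × 4 × 2 × 1 × 6 = 18432.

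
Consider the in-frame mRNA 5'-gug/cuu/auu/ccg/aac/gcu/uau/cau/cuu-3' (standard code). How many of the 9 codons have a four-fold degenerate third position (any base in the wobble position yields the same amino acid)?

5

Codon 1 GUG (Val): third position 4-fold.
Codon 2 CUU (Leu): third position 4-fold.
Codon 3 AUU (Ile): third position 3-fold.
Codon 4 CCG (Pro): third position 4-fold.
Codon 5 AAC (Asn): third position 2-fold.
Codon 6 GCU (Ala): third position 4-fold.
Codon 7 UAU (Tyr): third position 2-fold.
Codon 8 CAU (His): third position 2-fold.
Codon 9 CUU (Leu): third position 4-fold.
Four-fold degenerate third positions: 5.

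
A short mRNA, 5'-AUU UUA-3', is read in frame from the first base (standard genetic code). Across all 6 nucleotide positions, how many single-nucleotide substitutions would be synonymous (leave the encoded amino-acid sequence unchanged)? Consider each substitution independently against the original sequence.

4

Codon 1 (AUU, Ile): 2 synonymous substitutions.
Codon 2 (UUA, Leu): 2 synonymous substitutions.
Total: 2 + 2 = 4.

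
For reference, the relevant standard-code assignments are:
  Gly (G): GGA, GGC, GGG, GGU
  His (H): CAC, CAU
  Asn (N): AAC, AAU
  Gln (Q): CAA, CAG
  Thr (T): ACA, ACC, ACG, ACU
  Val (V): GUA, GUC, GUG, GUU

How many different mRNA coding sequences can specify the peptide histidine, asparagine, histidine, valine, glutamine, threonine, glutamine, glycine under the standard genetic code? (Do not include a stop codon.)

His: 2 codons.
Asn: 2 codons.
His: 2 codons.
Val: 4 codons.
Gln: 2 codons.
Thr: 4 codons.
Gln: 2 codons.
Gly: 4 codons.
2 × 2 × 2 × 4 × 2 × 4 × 2 × 4 = 2048.

2048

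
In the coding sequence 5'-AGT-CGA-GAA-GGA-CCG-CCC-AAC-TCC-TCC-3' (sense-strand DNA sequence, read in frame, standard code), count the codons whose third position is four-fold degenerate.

6

Codon 1 AGT (Ser): third position 2-fold.
Codon 2 CGA (Arg): third position 4-fold.
Codon 3 GAA (Glu): third position 2-fold.
Codon 4 GGA (Gly): third position 4-fold.
Codon 5 CCG (Pro): third position 4-fold.
Codon 6 CCC (Pro): third position 4-fold.
Codon 7 AAC (Asn): third position 2-fold.
Codon 8 TCC (Ser): third position 4-fold.
Codon 9 TCC (Ser): third position 4-fold.
Four-fold degenerate third positions: 6.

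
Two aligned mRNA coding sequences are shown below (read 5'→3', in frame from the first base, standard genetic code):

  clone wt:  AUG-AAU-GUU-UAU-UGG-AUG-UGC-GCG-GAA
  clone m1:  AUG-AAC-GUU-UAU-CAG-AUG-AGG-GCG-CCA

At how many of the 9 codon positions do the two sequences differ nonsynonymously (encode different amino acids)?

Codon 1: AUG Met / AUG Met — identical.
Codon 2: AAU Asn / AAC Asn — synonymous.
Codon 3: GUU Val / GUU Val — identical.
Codon 4: UAU Tyr / UAU Tyr — identical.
Codon 5: UGG Trp / CAG Gln — nonsynonymous.
Codon 6: AUG Met / AUG Met — identical.
Codon 7: UGC Cys / AGG Arg — nonsynonymous.
Codon 8: GCG Ala / GCG Ala — identical.
Codon 9: GAA Glu / CCA Pro — nonsynonymous.
Nonsynonymous differences: 3.

3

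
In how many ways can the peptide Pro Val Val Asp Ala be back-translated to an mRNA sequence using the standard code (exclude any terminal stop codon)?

512

Pro: 4 codons.
Val: 4 codons.
Val: 4 codons.
Asp: 2 codons.
Ala: 4 codons.
4 × 4 × 4 × 2 × 4 = 512.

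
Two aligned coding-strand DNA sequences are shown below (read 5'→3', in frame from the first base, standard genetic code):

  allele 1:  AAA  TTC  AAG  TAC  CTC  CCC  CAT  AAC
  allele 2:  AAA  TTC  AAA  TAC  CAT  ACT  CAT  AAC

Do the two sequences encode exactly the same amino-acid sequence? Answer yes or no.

no

Codon 1: AAA Lys / AAA Lys — identical.
Codon 2: TTC Phe / TTC Phe — identical.
Codon 3: AAG Lys / AAA Lys — synonymous.
Codon 4: TAC Tyr / TAC Tyr — identical.
Codon 5: CTC Leu / CAT His — nonsynonymous.
Codon 6: CCC Pro / ACT Thr — nonsynonymous.
Codon 7: CAT His / CAT His — identical.
Codon 8: AAC Asn / AAC Asn — identical.
Nonsynonymous differences: 2 → different protein.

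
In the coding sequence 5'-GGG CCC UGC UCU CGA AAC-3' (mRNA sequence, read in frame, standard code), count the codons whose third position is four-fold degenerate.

Codon 1 GGG (Gly): third position 4-fold.
Codon 2 CCC (Pro): third position 4-fold.
Codon 3 UGC (Cys): third position 2-fold.
Codon 4 UCU (Ser): third position 4-fold.
Codon 5 CGA (Arg): third position 4-fold.
Codon 6 AAC (Asn): third position 2-fold.
Four-fold degenerate third positions: 4.

4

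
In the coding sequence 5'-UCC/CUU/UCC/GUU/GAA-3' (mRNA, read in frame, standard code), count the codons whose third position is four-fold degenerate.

Codon 1 UCC (Ser): third position 4-fold.
Codon 2 CUU (Leu): third position 4-fold.
Codon 3 UCC (Ser): third position 4-fold.
Codon 4 GUU (Val): third position 4-fold.
Codon 5 GAA (Glu): third position 2-fold.
Four-fold degenerate third positions: 4.

4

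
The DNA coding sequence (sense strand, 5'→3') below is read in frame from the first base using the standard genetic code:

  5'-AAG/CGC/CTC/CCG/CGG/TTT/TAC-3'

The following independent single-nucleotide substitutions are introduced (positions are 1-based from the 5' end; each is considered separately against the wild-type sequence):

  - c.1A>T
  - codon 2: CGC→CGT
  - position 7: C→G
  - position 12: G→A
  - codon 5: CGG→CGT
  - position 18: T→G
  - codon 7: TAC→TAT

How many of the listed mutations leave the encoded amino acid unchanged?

Codon 1: AAG (Lys) → TAG (Stop) — nonsense.
Codon 2: CGC (Arg) → CGT (Arg) — synonymous.
Codon 3: CTC (Leu) → GTC (Val) — missense.
Codon 4: CCG (Pro) → CCA (Pro) — synonymous.
Codon 5: CGG (Arg) → CGT (Arg) — synonymous.
Codon 6: TTT (Phe) → TTG (Leu) — missense.
Codon 7: TAC (Tyr) → TAT (Tyr) — synonymous.
Synonymous: 4 of 7.

4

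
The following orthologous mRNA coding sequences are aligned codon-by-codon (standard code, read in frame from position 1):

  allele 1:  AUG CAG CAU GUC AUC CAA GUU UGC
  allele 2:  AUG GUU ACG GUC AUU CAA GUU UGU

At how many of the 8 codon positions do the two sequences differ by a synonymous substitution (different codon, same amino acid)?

2

Codon 1: AUG Met / AUG Met — identical.
Codon 2: CAG Gln / GUU Val — nonsynonymous.
Codon 3: CAU His / ACG Thr — nonsynonymous.
Codon 4: GUC Val / GUC Val — identical.
Codon 5: AUC Ile / AUU Ile — synonymous.
Codon 6: CAA Gln / CAA Gln — identical.
Codon 7: GUU Val / GUU Val — identical.
Codon 8: UGC Cys / UGU Cys — synonymous.
Synonymous differences: 2.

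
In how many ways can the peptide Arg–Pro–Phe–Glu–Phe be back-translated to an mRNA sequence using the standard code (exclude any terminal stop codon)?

Arg: 6 codons.
Pro: 4 codons.
Phe: 2 codons.
Glu: 2 codons.
Phe: 2 codons.
6 × 4 × 2 × 2 × 2 = 192.

192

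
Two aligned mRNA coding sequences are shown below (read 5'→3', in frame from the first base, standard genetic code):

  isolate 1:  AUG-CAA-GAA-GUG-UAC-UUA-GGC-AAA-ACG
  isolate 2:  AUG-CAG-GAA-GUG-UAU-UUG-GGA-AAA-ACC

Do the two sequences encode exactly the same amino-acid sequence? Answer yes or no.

Codon 1: AUG Met / AUG Met — identical.
Codon 2: CAA Gln / CAG Gln — synonymous.
Codon 3: GAA Glu / GAA Glu — identical.
Codon 4: GUG Val / GUG Val — identical.
Codon 5: UAC Tyr / UAU Tyr — synonymous.
Codon 6: UUA Leu / UUG Leu — synonymous.
Codon 7: GGC Gly / GGA Gly — synonymous.
Codon 8: AAA Lys / AAA Lys — identical.
Codon 9: ACG Thr / ACC Thr — synonymous.
Nonsynonymous differences: 0 → same protein.

yes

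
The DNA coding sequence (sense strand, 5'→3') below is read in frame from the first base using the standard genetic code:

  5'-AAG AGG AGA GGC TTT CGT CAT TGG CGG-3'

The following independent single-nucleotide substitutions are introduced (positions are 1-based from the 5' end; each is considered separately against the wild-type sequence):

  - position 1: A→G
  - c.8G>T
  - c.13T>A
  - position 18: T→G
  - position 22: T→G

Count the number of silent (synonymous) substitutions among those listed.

1

Codon 1: AAG (Lys) → GAG (Glu) — missense.
Codon 3: AGA (Arg) → ATA (Ile) — missense.
Codon 5: TTT (Phe) → ATT (Ile) — missense.
Codon 6: CGT (Arg) → CGG (Arg) — synonymous.
Codon 8: TGG (Trp) → GGG (Gly) — missense.
Synonymous: 1 of 5.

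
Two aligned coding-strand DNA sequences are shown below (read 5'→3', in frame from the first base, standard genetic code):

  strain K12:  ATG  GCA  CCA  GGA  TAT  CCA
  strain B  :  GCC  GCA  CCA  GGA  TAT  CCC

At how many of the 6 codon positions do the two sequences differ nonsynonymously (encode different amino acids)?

Codon 1: ATG Met / GCC Ala — nonsynonymous.
Codon 2: GCA Ala / GCA Ala — identical.
Codon 3: CCA Pro / CCA Pro — identical.
Codon 4: GGA Gly / GGA Gly — identical.
Codon 5: TAT Tyr / TAT Tyr — identical.
Codon 6: CCA Pro / CCC Pro — synonymous.
Nonsynonymous differences: 1.

1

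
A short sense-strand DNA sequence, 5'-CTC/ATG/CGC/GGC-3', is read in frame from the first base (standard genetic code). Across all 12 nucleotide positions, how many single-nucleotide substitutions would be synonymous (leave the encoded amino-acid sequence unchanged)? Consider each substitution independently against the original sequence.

Codon 1 (CTC, Leu): 3 synonymous substitutions.
Codon 2 (ATG, Met): 0 synonymous substitutions.
Codon 3 (CGC, Arg): 3 synonymous substitutions.
Codon 4 (GGC, Gly): 3 synonymous substitutions.
Total: 3 + 0 + 3 + 3 = 9.

9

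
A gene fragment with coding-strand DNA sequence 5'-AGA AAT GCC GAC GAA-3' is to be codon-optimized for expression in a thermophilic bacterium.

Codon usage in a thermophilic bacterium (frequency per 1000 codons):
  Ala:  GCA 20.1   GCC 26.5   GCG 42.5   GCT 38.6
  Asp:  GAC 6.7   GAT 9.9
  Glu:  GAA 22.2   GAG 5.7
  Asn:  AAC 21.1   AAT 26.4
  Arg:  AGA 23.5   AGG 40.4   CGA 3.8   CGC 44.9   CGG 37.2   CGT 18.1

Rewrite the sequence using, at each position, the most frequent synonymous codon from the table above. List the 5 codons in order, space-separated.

CGC AAT GCG GAT GAA

Codon 1 (Arg): best is CGC at 44.9.
Codon 2 (Asn): best is AAT at 26.4.
Codon 3 (Ala): best is GCG at 42.5.
Codon 4 (Asp): best is GAT at 9.9.
Codon 5 (Glu): best is GAA at 22.2.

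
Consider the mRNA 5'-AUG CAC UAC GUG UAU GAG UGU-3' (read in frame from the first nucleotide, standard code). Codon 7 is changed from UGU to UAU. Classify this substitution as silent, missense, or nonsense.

missense

Position 20 falls in codon 7: UGU → Cys.
After the substitution the codon is UAU → Tyr.
Cys ≠ Tyr, so this is a missense mutation.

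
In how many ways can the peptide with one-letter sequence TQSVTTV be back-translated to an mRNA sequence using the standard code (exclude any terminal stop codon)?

12288

Thr: 4 codons.
Gln: 2 codons.
Ser: 6 codons.
Val: 4 codons.
Thr: 4 codons.
Thr: 4 codons.
Val: 4 codons.
4 × 2 × 6 × 4 × 4 × 4 × 4 = 12288.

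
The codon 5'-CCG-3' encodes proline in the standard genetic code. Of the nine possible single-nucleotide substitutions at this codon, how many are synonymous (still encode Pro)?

Position 1: none → 0 synonymous.
Position 2: none → 0 synonymous.
Position 3: CCU, CCC, CCA → 3 synonymous.
Total: 0 + 0 + 3 = 3.

3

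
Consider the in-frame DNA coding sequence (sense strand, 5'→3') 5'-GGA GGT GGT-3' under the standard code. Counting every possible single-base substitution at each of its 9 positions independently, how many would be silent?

9

Codon 1 (GGA, Gly): 3 synonymous substitutions.
Codon 2 (GGT, Gly): 3 synonymous substitutions.
Codon 3 (GGT, Gly): 3 synonymous substitutions.
Total: 3 + 3 + 3 = 9.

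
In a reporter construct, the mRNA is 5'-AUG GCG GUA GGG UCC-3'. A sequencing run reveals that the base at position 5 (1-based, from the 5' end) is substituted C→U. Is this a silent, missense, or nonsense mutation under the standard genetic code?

missense

Position 5 falls in codon 2: GCG → Ala.
After the substitution the codon is GUG → Val.
Ala ≠ Val, so this is a missense mutation.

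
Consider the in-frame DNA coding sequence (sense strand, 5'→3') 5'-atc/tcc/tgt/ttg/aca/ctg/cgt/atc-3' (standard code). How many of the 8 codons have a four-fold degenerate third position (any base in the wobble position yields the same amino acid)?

Codon 1 ATC (Ile): third position 3-fold.
Codon 2 TCC (Ser): third position 4-fold.
Codon 3 TGT (Cys): third position 2-fold.
Codon 4 TTG (Leu): third position 2-fold.
Codon 5 ACA (Thr): third position 4-fold.
Codon 6 CTG (Leu): third position 4-fold.
Codon 7 CGT (Arg): third position 4-fold.
Codon 8 ATC (Ile): third position 3-fold.
Four-fold degenerate third positions: 4.

4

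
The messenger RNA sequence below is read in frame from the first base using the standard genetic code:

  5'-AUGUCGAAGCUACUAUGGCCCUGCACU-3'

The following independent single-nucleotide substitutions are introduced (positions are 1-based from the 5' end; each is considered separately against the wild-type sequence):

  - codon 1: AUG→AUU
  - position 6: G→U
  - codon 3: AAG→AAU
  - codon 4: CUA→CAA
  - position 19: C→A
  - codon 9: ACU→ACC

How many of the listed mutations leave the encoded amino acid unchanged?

2

Codon 1: AUG (Met) → AUU (Ile) — missense.
Codon 2: UCG (Ser) → UCU (Ser) — synonymous.
Codon 3: AAG (Lys) → AAU (Asn) — missense.
Codon 4: CUA (Leu) → CAA (Gln) — missense.
Codon 7: CCC (Pro) → ACC (Thr) — missense.
Codon 9: ACU (Thr) → ACC (Thr) — synonymous.
Synonymous: 2 of 6.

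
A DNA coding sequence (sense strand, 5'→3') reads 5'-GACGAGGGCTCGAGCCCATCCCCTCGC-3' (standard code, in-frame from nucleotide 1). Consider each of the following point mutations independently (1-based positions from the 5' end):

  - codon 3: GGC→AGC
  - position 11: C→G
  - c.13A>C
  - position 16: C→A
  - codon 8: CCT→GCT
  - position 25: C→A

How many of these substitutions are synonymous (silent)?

Codon 3: GGC (Gly) → AGC (Ser) — missense.
Codon 4: TCG (Ser) → TGG (Trp) — missense.
Codon 5: AGC (Ser) → CGC (Arg) — missense.
Codon 6: CCA (Pro) → ACA (Thr) — missense.
Codon 8: CCT (Pro) → GCT (Ala) — missense.
Codon 9: CGC (Arg) → AGC (Ser) — missense.
Synonymous: 0 of 6.

0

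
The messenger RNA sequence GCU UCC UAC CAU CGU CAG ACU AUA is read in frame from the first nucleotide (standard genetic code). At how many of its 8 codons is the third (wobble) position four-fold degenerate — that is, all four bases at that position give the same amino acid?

Codon 1 GCU (Ala): third position 4-fold.
Codon 2 UCC (Ser): third position 4-fold.
Codon 3 UAC (Tyr): third position 2-fold.
Codon 4 CAU (His): third position 2-fold.
Codon 5 CGU (Arg): third position 4-fold.
Codon 6 CAG (Gln): third position 2-fold.
Codon 7 ACU (Thr): third position 4-fold.
Codon 8 AUA (Ile): third position 3-fold.
Four-fold degenerate third positions: 4.

4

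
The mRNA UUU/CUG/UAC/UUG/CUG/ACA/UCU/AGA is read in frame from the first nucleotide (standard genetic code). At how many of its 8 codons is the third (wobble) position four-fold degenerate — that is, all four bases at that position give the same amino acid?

Codon 1 UUU (Phe): third position 2-fold.
Codon 2 CUG (Leu): third position 4-fold.
Codon 3 UAC (Tyr): third position 2-fold.
Codon 4 UUG (Leu): third position 2-fold.
Codon 5 CUG (Leu): third position 4-fold.
Codon 6 ACA (Thr): third position 4-fold.
Codon 7 UCU (Ser): third position 4-fold.
Codon 8 AGA (Arg): third position 2-fold.
Four-fold degenerate third positions: 4.

4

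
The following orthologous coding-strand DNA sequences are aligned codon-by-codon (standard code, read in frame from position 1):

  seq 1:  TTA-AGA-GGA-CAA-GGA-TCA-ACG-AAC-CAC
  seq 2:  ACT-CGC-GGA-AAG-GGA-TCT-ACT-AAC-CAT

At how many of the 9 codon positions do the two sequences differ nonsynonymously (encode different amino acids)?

Codon 1: TTA Leu / ACT Thr — nonsynonymous.
Codon 2: AGA Arg / CGC Arg — synonymous.
Codon 3: GGA Gly / GGA Gly — identical.
Codon 4: CAA Gln / AAG Lys — nonsynonymous.
Codon 5: GGA Gly / GGA Gly — identical.
Codon 6: TCA Ser / TCT Ser — synonymous.
Codon 7: ACG Thr / ACT Thr — synonymous.
Codon 8: AAC Asn / AAC Asn — identical.
Codon 9: CAC His / CAT His — synonymous.
Nonsynonymous differences: 2.

2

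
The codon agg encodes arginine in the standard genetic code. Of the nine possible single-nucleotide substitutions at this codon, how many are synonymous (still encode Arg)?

Position 1: CGG → 1 synonymous.
Position 2: none → 0 synonymous.
Position 3: AGA → 1 synonymous.
Total: 1 + 0 + 1 = 2.

2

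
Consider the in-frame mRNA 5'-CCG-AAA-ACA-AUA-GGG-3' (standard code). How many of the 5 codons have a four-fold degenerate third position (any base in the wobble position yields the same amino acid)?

3

Codon 1 CCG (Pro): third position 4-fold.
Codon 2 AAA (Lys): third position 2-fold.
Codon 3 ACA (Thr): third position 4-fold.
Codon 4 AUA (Ile): third position 3-fold.
Codon 5 GGG (Gly): third position 4-fold.
Four-fold degenerate third positions: 3.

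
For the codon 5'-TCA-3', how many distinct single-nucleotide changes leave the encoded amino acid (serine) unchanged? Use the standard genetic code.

3

Position 1: none → 0 synonymous.
Position 2: none → 0 synonymous.
Position 3: TCT, TCC, TCG → 3 synonymous.
Total: 0 + 0 + 3 = 3.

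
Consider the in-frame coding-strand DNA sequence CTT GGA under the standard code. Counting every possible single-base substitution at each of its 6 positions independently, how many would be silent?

Codon 1 (CTT, Leu): 3 synonymous substitutions.
Codon 2 (GGA, Gly): 3 synonymous substitutions.
Total: 3 + 3 = 6.

6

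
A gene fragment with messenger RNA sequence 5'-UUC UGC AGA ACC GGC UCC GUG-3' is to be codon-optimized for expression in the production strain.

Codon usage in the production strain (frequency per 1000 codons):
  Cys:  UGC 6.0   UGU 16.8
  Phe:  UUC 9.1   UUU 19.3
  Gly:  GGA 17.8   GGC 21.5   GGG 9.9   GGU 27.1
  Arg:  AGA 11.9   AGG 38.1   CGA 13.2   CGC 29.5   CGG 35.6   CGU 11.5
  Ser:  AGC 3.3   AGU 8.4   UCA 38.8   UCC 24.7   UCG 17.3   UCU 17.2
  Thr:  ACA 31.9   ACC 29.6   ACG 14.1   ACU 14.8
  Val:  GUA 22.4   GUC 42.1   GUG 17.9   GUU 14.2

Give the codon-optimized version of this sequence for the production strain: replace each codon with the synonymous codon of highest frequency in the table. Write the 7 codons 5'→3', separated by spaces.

Codon 1 (Phe): best is UUU at 19.3.
Codon 2 (Cys): best is UGU at 16.8.
Codon 3 (Arg): best is AGG at 38.1.
Codon 4 (Thr): best is ACA at 31.9.
Codon 5 (Gly): best is GGU at 27.1.
Codon 6 (Ser): best is UCA at 38.8.
Codon 7 (Val): best is GUC at 42.1.

UUU UGU AGG ACA GGU UCA GUC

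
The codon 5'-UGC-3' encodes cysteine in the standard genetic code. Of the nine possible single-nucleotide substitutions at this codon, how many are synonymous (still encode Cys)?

Position 1: none → 0 synonymous.
Position 2: none → 0 synonymous.
Position 3: UGU → 1 synonymous.
Total: 0 + 0 + 1 = 1.

1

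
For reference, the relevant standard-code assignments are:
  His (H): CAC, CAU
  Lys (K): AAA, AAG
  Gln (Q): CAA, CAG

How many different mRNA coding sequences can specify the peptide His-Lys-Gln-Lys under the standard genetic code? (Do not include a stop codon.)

16

His: 2 codons.
Lys: 2 codons.
Gln: 2 codons.
Lys: 2 codons.
2 × 2 × 2 × 2 = 16.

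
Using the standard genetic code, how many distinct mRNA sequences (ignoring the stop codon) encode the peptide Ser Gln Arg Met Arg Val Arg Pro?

41472

Ser: 6 codons.
Gln: 2 codons.
Arg: 6 codons.
Met: 1 codon.
Arg: 6 codons.
Val: 4 codons.
Arg: 6 codons.
Pro: 4 codons.
6 × 2 × 6 × 1 × 6 × 4 × 6 × 4 = 41472.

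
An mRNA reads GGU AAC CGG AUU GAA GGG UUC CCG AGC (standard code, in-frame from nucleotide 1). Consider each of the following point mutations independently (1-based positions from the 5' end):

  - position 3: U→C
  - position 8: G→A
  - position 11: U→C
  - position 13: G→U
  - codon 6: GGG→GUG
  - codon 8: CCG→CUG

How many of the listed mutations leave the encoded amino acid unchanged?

1

Codon 1: GGU (Gly) → GGC (Gly) — synonymous.
Codon 3: CGG (Arg) → CAG (Gln) — missense.
Codon 4: AUU (Ile) → ACU (Thr) — missense.
Codon 5: GAA (Glu) → UAA (Stop) — nonsense.
Codon 6: GGG (Gly) → GUG (Val) — missense.
Codon 8: CCG (Pro) → CUG (Leu) — missense.
Synonymous: 1 of 6.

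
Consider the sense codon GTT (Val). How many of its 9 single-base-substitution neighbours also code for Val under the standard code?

3

Position 1: none → 0 synonymous.
Position 2: none → 0 synonymous.
Position 3: GTC, GTA, GTG → 3 synonymous.
Total: 0 + 0 + 3 = 3.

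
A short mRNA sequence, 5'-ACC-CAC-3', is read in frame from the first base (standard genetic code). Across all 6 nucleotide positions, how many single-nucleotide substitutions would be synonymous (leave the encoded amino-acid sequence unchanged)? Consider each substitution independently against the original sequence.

Codon 1 (ACC, Thr): 3 synonymous substitutions.
Codon 2 (CAC, His): 1 synonymous substitution.
Total: 3 + 1 = 4.

4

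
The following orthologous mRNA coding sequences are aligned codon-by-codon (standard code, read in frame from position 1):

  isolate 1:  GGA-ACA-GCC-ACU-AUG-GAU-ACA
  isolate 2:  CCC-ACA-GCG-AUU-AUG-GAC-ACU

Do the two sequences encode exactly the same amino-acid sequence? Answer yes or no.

no

Codon 1: GGA Gly / CCC Pro — nonsynonymous.
Codon 2: ACA Thr / ACA Thr — identical.
Codon 3: GCC Ala / GCG Ala — synonymous.
Codon 4: ACU Thr / AUU Ile — nonsynonymous.
Codon 5: AUG Met / AUG Met — identical.
Codon 6: GAU Asp / GAC Asp — synonymous.
Codon 7: ACA Thr / ACU Thr — synonymous.
Nonsynonymous differences: 2 → different protein.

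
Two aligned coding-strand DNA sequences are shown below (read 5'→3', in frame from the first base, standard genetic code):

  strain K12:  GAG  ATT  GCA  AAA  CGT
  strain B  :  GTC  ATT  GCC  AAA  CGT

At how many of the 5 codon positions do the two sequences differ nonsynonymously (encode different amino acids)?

1

Codon 1: GAG Glu / GTC Val — nonsynonymous.
Codon 2: ATT Ile / ATT Ile — identical.
Codon 3: GCA Ala / GCC Ala — synonymous.
Codon 4: AAA Lys / AAA Lys — identical.
Codon 5: CGT Arg / CGT Arg — identical.
Nonsynonymous differences: 1.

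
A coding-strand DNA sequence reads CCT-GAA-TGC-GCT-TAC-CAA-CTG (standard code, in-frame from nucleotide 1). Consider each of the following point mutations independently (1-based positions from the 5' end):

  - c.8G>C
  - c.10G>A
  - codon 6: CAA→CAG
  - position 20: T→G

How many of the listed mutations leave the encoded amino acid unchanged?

1

Codon 3: TGC (Cys) → TCC (Ser) — missense.
Codon 4: GCT (Ala) → ACT (Thr) — missense.
Codon 6: CAA (Gln) → CAG (Gln) — synonymous.
Codon 7: CTG (Leu) → CGG (Arg) — missense.
Synonymous: 1 of 4.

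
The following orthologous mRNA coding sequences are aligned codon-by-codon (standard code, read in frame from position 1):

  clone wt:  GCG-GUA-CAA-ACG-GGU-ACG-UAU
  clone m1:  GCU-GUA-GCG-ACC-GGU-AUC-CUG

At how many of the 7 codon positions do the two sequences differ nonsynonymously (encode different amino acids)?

Codon 1: GCG Ala / GCU Ala — synonymous.
Codon 2: GUA Val / GUA Val — identical.
Codon 3: CAA Gln / GCG Ala — nonsynonymous.
Codon 4: ACG Thr / ACC Thr — synonymous.
Codon 5: GGU Gly / GGU Gly — identical.
Codon 6: ACG Thr / AUC Ile — nonsynonymous.
Codon 7: UAU Tyr / CUG Leu — nonsynonymous.
Nonsynonymous differences: 3.

3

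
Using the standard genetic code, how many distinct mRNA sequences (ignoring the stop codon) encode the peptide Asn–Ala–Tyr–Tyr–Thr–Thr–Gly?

Asn: 2 codons.
Ala: 4 codons.
Tyr: 2 codons.
Tyr: 2 codons.
Thr: 4 codons.
Thr: 4 codons.
Gly: 4 codons.
2 × 4 × 2 × 2 × 4 × 4 × 4 = 2048.

2048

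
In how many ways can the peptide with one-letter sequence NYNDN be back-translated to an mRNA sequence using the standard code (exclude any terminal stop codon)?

Asn: 2 codons.
Tyr: 2 codons.
Asn: 2 codons.
Asp: 2 codons.
Asn: 2 codons.
2 × 2 × 2 × 2 × 2 = 32.

32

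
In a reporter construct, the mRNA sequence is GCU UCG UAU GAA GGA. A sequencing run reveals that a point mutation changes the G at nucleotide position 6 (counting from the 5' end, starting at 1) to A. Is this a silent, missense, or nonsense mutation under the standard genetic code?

Position 6 falls in codon 2: UCG → Ser.
After the substitution the codon is UCA → Ser.
Both encode Ser, so the change is synonymous.

silent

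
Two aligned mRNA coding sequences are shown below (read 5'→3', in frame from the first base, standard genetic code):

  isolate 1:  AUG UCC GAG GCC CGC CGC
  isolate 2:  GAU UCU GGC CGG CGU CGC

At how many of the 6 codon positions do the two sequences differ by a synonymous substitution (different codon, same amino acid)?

Codon 1: AUG Met / GAU Asp — nonsynonymous.
Codon 2: UCC Ser / UCU Ser — synonymous.
Codon 3: GAG Glu / GGC Gly — nonsynonymous.
Codon 4: GCC Ala / CGG Arg — nonsynonymous.
Codon 5: CGC Arg / CGU Arg — synonymous.
Codon 6: CGC Arg / CGC Arg — identical.
Synonymous differences: 2.

2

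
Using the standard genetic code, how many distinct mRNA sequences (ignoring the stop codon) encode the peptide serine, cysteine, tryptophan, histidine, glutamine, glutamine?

96

Ser: 6 codons.
Cys: 2 codons.
Trp: 1 codon.
His: 2 codons.
Gln: 2 codons.
Gln: 2 codons.
6 × 2 × 1 × 2 × 2 × 2 = 96.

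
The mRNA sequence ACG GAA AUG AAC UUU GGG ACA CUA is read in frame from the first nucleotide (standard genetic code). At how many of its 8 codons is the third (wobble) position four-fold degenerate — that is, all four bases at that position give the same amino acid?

4

Codon 1 ACG (Thr): third position 4-fold.
Codon 2 GAA (Glu): third position 2-fold.
Codon 3 AUG (Met): third position 1-fold.
Codon 4 AAC (Asn): third position 2-fold.
Codon 5 UUU (Phe): third position 2-fold.
Codon 6 GGG (Gly): third position 4-fold.
Codon 7 ACA (Thr): third position 4-fold.
Codon 8 CUA (Leu): third position 4-fold.
Four-fold degenerate third positions: 4.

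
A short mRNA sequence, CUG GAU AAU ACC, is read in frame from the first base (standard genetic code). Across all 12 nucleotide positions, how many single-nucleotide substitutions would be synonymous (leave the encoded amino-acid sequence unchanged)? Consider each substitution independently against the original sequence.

Codon 1 (CUG, Leu): 4 synonymous substitutions.
Codon 2 (GAU, Asp): 1 synonymous substitution.
Codon 3 (AAU, Asn): 1 synonymous substitution.
Codon 4 (ACC, Thr): 3 synonymous substitutions.
Total: 4 + 1 + 1 + 3 = 9.

9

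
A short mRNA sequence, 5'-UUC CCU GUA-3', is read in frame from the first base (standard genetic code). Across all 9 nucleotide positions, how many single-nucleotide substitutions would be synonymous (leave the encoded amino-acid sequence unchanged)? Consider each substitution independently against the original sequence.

Codon 1 (UUC, Phe): 1 synonymous substitution.
Codon 2 (CCU, Pro): 3 synonymous substitutions.
Codon 3 (GUA, Val): 3 synonymous substitutions.
Total: 1 + 3 + 3 = 7.

7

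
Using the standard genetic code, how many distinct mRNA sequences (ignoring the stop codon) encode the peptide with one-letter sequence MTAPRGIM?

Met: 1 codon.
Thr: 4 codons.
Ala: 4 codons.
Pro: 4 codons.
Arg: 6 codons.
Gly: 4 codons.
Ile: 3 codons.
Met: 1 codon.
1 × 4 × 4 × 4 × 6 × 4 × 3 × 1 = 4608.

4608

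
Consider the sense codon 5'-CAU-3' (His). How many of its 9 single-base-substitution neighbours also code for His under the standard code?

Position 1: none → 0 synonymous.
Position 2: none → 0 synonymous.
Position 3: CAC → 1 synonymous.
Total: 0 + 0 + 1 = 1.

1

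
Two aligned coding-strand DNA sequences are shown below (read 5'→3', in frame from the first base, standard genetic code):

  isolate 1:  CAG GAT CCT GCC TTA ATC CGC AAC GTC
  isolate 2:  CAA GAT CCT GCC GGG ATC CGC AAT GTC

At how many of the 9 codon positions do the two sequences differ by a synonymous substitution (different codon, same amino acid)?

Codon 1: CAG Gln / CAA Gln — synonymous.
Codon 2: GAT Asp / GAT Asp — identical.
Codon 3: CCT Pro / CCT Pro — identical.
Codon 4: GCC Ala / GCC Ala — identical.
Codon 5: TTA Leu / GGG Gly — nonsynonymous.
Codon 6: ATC Ile / ATC Ile — identical.
Codon 7: CGC Arg / CGC Arg — identical.
Codon 8: AAC Asn / AAT Asn — synonymous.
Codon 9: GTC Val / GTC Val — identical.
Synonymous differences: 2.

2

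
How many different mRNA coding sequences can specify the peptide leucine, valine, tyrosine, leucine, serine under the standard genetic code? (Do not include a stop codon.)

Leu: 6 codons.
Val: 4 codons.
Tyr: 2 codons.
Leu: 6 codons.
Ser: 6 codons.
6 × 4 × 2 × 6 × 6 = 1728.

1728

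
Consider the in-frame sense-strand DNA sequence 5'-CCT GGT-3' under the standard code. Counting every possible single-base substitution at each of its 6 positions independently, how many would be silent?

Codon 1 (CCT, Pro): 3 synonymous substitutions.
Codon 2 (GGT, Gly): 3 synonymous substitutions.
Total: 3 + 3 = 6.

6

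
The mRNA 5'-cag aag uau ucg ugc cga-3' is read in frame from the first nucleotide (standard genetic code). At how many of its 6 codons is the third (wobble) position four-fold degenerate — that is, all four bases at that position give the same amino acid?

Codon 1 CAG (Gln): third position 2-fold.
Codon 2 AAG (Lys): third position 2-fold.
Codon 3 UAU (Tyr): third position 2-fold.
Codon 4 UCG (Ser): third position 4-fold.
Codon 5 UGC (Cys): third position 2-fold.
Codon 6 CGA (Arg): third position 4-fold.
Four-fold degenerate third positions: 2.

2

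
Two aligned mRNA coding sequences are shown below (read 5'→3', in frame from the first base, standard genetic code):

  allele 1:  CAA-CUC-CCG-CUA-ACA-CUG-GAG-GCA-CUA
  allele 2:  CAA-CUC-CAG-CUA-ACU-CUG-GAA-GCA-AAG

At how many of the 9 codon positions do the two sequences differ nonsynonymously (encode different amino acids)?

Codon 1: CAA Gln / CAA Gln — identical.
Codon 2: CUC Leu / CUC Leu — identical.
Codon 3: CCG Pro / CAG Gln — nonsynonymous.
Codon 4: CUA Leu / CUA Leu — identical.
Codon 5: ACA Thr / ACU Thr — synonymous.
Codon 6: CUG Leu / CUG Leu — identical.
Codon 7: GAG Glu / GAA Glu — synonymous.
Codon 8: GCA Ala / GCA Ala — identical.
Codon 9: CUA Leu / AAG Lys — nonsynonymous.
Nonsynonymous differences: 2.

2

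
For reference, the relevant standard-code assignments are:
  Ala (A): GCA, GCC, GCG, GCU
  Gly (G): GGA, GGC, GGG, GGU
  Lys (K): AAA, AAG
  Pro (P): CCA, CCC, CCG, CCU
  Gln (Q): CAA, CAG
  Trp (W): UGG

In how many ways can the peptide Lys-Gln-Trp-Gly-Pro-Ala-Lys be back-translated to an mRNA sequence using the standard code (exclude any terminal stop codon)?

512

Lys: 2 codons.
Gln: 2 codons.
Trp: 1 codon.
Gly: 4 codons.
Pro: 4 codons.
Ala: 4 codons.
Lys: 2 codons.
2 × 2 × 1 × 4 × 4 × 4 × 2 = 512.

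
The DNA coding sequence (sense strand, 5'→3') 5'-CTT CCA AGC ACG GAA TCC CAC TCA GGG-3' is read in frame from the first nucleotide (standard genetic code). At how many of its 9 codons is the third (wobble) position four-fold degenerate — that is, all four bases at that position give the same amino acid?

6

Codon 1 CTT (Leu): third position 4-fold.
Codon 2 CCA (Pro): third position 4-fold.
Codon 3 AGC (Ser): third position 2-fold.
Codon 4 ACG (Thr): third position 4-fold.
Codon 5 GAA (Glu): third position 2-fold.
Codon 6 TCC (Ser): third position 4-fold.
Codon 7 CAC (His): third position 2-fold.
Codon 8 TCA (Ser): third position 4-fold.
Codon 9 GGG (Gly): third position 4-fold.
Four-fold degenerate third positions: 6.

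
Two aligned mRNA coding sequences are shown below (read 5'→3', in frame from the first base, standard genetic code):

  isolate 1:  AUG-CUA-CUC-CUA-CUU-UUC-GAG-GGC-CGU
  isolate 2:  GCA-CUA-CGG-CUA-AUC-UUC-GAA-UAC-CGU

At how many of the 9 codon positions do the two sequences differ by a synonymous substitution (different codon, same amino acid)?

Codon 1: AUG Met / GCA Ala — nonsynonymous.
Codon 2: CUA Leu / CUA Leu — identical.
Codon 3: CUC Leu / CGG Arg — nonsynonymous.
Codon 4: CUA Leu / CUA Leu — identical.
Codon 5: CUU Leu / AUC Ile — nonsynonymous.
Codon 6: UUC Phe / UUC Phe — identical.
Codon 7: GAG Glu / GAA Glu — synonymous.
Codon 8: GGC Gly / UAC Tyr — nonsynonymous.
Codon 9: CGU Arg / CGU Arg — identical.
Synonymous differences: 1.

1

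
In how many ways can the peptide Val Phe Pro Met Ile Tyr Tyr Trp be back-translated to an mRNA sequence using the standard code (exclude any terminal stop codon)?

384

Val: 4 codons.
Phe: 2 codons.
Pro: 4 codons.
Met: 1 codon.
Ile: 3 codons.
Tyr: 2 codons.
Tyr: 2 codons.
Trp: 1 codon.
4 × 2 × 4 × 1 × 3 × 2 × 2 × 1 = 384.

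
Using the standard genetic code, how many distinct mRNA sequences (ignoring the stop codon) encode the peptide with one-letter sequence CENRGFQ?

Cys: 2 codons.
Glu: 2 codons.
Asn: 2 codons.
Arg: 6 codons.
Gly: 4 codons.
Phe: 2 codons.
Gln: 2 codons.
2 × 2 × 2 × 6 × 4 × 2 × 2 = 768.

768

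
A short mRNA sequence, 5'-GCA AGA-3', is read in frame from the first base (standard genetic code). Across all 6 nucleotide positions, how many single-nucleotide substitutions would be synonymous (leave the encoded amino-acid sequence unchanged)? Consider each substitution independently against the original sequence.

5

Codon 1 (GCA, Ala): 3 synonymous substitutions.
Codon 2 (AGA, Arg): 2 synonymous substitutions.
Total: 3 + 2 = 5.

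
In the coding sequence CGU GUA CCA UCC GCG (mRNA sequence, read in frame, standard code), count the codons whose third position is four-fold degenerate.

Codon 1 CGU (Arg): third position 4-fold.
Codon 2 GUA (Val): third position 4-fold.
Codon 3 CCA (Pro): third position 4-fold.
Codon 4 UCC (Ser): third position 4-fold.
Codon 5 GCG (Ala): third position 4-fold.
Four-fold degenerate third positions: 5.

5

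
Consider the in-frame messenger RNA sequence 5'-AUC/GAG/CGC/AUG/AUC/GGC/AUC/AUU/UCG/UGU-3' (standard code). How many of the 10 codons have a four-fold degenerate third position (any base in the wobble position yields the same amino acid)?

3

Codon 1 AUC (Ile): third position 3-fold.
Codon 2 GAG (Glu): third position 2-fold.
Codon 3 CGC (Arg): third position 4-fold.
Codon 4 AUG (Met): third position 1-fold.
Codon 5 AUC (Ile): third position 3-fold.
Codon 6 GGC (Gly): third position 4-fold.
Codon 7 AUC (Ile): third position 3-fold.
Codon 8 AUU (Ile): third position 3-fold.
Codon 9 UCG (Ser): third position 4-fold.
Codon 10 UGU (Cys): third position 2-fold.
Four-fold degenerate third positions: 3.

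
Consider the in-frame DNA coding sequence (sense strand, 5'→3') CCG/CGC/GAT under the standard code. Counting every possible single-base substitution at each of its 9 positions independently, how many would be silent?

Codon 1 (CCG, Pro): 3 synonymous substitutions.
Codon 2 (CGC, Arg): 3 synonymous substitutions.
Codon 3 (GAT, Asp): 1 synonymous substitution.
Total: 3 + 3 + 1 = 7.

7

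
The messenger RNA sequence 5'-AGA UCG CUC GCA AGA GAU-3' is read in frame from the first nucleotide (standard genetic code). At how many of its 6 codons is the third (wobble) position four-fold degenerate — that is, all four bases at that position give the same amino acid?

Codon 1 AGA (Arg): third position 2-fold.
Codon 2 UCG (Ser): third position 4-fold.
Codon 3 CUC (Leu): third position 4-fold.
Codon 4 GCA (Ala): third position 4-fold.
Codon 5 AGA (Arg): third position 2-fold.
Codon 6 GAU (Asp): third position 2-fold.
Four-fold degenerate third positions: 3.

3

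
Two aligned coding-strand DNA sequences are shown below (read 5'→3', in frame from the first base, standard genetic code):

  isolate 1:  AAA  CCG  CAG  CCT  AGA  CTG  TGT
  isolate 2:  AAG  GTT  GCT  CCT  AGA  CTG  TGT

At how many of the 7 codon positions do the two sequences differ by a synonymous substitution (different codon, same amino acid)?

Codon 1: AAA Lys / AAG Lys — synonymous.
Codon 2: CCG Pro / GTT Val — nonsynonymous.
Codon 3: CAG Gln / GCT Ala — nonsynonymous.
Codon 4: CCT Pro / CCT Pro — identical.
Codon 5: AGA Arg / AGA Arg — identical.
Codon 6: CTG Leu / CTG Leu — identical.
Codon 7: TGT Cys / TGT Cys — identical.
Synonymous differences: 1.

1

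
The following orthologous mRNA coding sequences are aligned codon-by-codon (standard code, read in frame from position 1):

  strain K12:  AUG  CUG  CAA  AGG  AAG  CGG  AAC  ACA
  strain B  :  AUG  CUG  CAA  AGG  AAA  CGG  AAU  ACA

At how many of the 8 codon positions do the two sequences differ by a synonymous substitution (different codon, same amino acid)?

Codon 1: AUG Met / AUG Met — identical.
Codon 2: CUG Leu / CUG Leu — identical.
Codon 3: CAA Gln / CAA Gln — identical.
Codon 4: AGG Arg / AGG Arg — identical.
Codon 5: AAG Lys / AAA Lys — synonymous.
Codon 6: CGG Arg / CGG Arg — identical.
Codon 7: AAC Asn / AAU Asn — synonymous.
Codon 8: ACA Thr / ACA Thr — identical.
Synonymous differences: 2.

2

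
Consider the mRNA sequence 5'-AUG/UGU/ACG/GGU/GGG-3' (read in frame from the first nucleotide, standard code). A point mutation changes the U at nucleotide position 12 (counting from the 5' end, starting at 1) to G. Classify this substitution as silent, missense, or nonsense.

Position 12 falls in codon 4: GGU → Gly.
After the substitution the codon is GGG → Gly.
Both encode Gly, so the change is synonymous.

silent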